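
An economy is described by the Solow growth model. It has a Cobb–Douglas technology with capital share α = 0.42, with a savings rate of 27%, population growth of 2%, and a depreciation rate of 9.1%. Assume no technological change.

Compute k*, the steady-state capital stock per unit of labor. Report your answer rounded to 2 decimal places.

k* ≈ 4.63

In steady state, investment equals break-even investment: s·k^α = (n + δ)·k.
Rearranging, k^(1−α) = s / (n + δ).
k^0.58 = 0.27 / (0.020 + 0.091) = 0.27 / 0.111 = 2.4324
k* = 2.4324^(1/0.58) ≈ 4.6300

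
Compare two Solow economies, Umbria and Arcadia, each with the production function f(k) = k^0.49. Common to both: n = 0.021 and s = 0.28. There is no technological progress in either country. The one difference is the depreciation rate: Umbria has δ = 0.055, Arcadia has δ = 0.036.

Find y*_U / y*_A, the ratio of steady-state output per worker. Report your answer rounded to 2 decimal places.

Steady-state y* = [s/(n + δ)]^(α/(1−α)), so the ratio is [ (s_U/(n + δ)_U) / (s_A/(n + δ)_A) ]^0.9608.
s_U/(n + δ)_U = 0.28/0.076 = 3.6842; s_A/(n + δ)_A = 0.28/0.057 = 4.9123.
Ratio = (3.6842/4.9123)^0.9608 = 0.7500^0.9608 ≈ 0.7585

y*_U / y*_A ≈ 0.76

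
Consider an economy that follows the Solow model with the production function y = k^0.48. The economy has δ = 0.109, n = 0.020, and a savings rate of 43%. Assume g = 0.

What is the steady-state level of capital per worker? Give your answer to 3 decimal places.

In steady state, investment equals break-even investment: s·k^α = (n + δ)·k.
Rearranging, k^(1−α) = s / (n + δ).
k^0.52 = 0.43 / (0.020 + 0.109) = 0.43 / 0.129 = 3.3333
k* = 3.3333^(1/0.52) ≈ 10.1281

k* = 10.128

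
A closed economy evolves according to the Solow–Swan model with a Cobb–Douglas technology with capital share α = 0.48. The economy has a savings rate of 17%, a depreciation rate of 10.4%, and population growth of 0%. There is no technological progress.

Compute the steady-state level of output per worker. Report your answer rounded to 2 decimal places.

At the steady state, Δk = 0, so s·k^α = (n + δ)·k.
Dividing both sides by k: k^(1−α) = s / (n + δ).
k^0.52 = 0.17 / (0.000 + 0.104) = 0.17 / 0.104 = 1.6346
k* = 1.6346^(1/0.52) ≈ 2.5728
y* = (k*)^α = 2.5728^0.48 ≈ 1.5740

y* = 1.57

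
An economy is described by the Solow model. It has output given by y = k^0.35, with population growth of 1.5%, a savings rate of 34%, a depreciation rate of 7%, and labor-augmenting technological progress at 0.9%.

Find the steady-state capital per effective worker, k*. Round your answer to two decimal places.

k* = 7.23

Steady state requires s·f(k) = (n + g + δ)·k, i.e. s·k^α = (n + g + δ)·k.
Rearranging, k^(1−α) = s / (n + g + δ).
k^0.65 = 0.34 / (0.015 + 0.009 + 0.070) = 0.34 / 0.094 = 3.6170
k* = 3.6170^(1/0.65) ≈ 7.2277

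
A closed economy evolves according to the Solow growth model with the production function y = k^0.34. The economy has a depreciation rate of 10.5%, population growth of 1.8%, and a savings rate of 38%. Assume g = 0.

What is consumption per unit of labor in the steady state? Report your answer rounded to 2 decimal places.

At the steady state, Δk = 0, so s·k^α = (n + δ)·k.
Dividing both sides by k: k^(1−α) = s / (n + δ).
k^0.66 = 0.38 / (0.018 + 0.105) = 0.38 / 0.123 = 3.0894
k* = 3.0894^(1/0.66) ≈ 5.5237
y* = (k*)^α = 5.5237^0.34 ≈ 1.7880
c* = (1 − s)·y* = (1 − 0.38) × 1.7880 ≈ 1.1086

c* ≈ 1.11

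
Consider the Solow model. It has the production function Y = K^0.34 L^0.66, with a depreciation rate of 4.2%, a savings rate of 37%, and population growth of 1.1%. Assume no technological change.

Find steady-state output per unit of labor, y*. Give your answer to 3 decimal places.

At the steady state, Δk = 0, so s·k^α = (n + δ)·k.
Rearranging, k^(1−α) = s / (n + δ).
k^0.66 = 0.37 / (0.011 + 0.042) = 0.37 / 0.053 = 6.9811
k* = 6.9811^(1/0.66) ≈ 18.9965
y* = (k*)^α = 18.9965^0.34 ≈ 2.7211

y* ≈ 2.721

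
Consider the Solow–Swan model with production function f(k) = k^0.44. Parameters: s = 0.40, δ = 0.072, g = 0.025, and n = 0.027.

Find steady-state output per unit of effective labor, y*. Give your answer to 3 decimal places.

y* ≈ 2.510

In steady state, investment equals break-even investment: s·k^α = (n + g + δ)·k.
Dividing both sides by k: k^(1−α) = s / (n + g + δ).
k^0.56 = 0.40 / (0.027 + 0.025 + 0.072) = 0.40 / 0.124 = 3.2258
k* = 3.2258^(1/0.56) ≈ 8.0962
y* = (k*)^α = 8.0962^0.44 ≈ 2.5098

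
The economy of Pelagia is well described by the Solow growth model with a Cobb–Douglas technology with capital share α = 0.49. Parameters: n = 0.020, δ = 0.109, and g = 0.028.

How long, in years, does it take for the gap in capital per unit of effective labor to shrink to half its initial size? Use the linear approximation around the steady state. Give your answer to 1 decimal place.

about 8.7 years

Near the steady state the convergence rate is λ = (1 − α)(n + g + δ).
λ = (1 − 0.49) × 0.157 = 0.51 × 0.157 = 0.08007
Half-life = ln 2 / λ = 0.6931 / 0.08007 ≈ 8.66 years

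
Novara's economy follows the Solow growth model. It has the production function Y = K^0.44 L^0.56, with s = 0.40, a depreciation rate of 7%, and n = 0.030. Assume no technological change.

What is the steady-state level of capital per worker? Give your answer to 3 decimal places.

k* = 11.888

Steady state requires s·f(k) = (n + δ)·k, i.e. s·k^α = (n + δ)·k.
Rearranging, k^(1−α) = s / (n + δ).
k^0.56 = 0.40 / (0.030 + 0.070) = 0.40 / 0.100 = 4.0000
k* = 4.0000^(1/0.56) ≈ 11.8880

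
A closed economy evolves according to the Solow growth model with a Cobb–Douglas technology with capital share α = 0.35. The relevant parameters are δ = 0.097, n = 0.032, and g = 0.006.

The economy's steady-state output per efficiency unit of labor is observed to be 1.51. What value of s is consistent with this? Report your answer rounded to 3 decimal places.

s ≈ 0.290

Steady state requires s·f(k) = (n + g + δ)·k, i.e. s·k^α = (n + g + δ)·k.
Since y* = [s/(n + g + δ)]^(α/(1−α)), we have s/(n + g + δ) = (y*)^((1−α)/α) = 1.51^1.8571 = 2.1497.
Therefore s = 2.1497 × (n + g + δ) = 2.1497 × 0.135 = 0.2902.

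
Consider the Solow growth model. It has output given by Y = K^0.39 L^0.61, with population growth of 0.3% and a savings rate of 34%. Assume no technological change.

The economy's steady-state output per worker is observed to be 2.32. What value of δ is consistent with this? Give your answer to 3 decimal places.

At the steady state, Δk = 0, so s·k^α = (n + δ)·k.
Since y* = [s/(n + δ)]^(α/(1−α)), we have s/(n + δ) = (y*)^((1−α)/α) = 2.32^1.5641 = 3.7296.
Therefore n + δ = s / 3.7296 = 0.34 / 3.7296 = 0.0912, so δ = 0.0912 − 0.003 = 0.0882.

δ ≈ 0.088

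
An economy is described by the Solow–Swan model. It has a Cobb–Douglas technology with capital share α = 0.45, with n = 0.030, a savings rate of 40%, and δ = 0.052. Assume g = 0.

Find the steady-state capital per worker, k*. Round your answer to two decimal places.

k* ≈ 17.84

Steady state requires s·f(k) = (n + δ)·k, i.e. s·k^α = (n + δ)·k.
Rearranging, k^(1−α) = s / (n + δ).
k^0.55 = 0.40 / (0.030 + 0.052) = 0.40 / 0.082 = 4.8780
k* = 4.8780^(1/0.55) ≈ 17.8381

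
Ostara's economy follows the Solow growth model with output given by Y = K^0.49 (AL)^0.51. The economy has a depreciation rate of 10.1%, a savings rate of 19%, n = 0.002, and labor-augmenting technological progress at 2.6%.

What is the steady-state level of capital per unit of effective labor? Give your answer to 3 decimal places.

k* ≈ 2.137

In steady state, investment equals break-even investment: s·k^α = (n + g + δ)·k.
Dividing both sides by k: k^(1−α) = s / (n + g + δ).
k^0.51 = 0.19 / (0.002 + 0.026 + 0.101) = 0.19 / 0.129 = 1.4729
k* = 1.4729^(1/0.51) ≈ 2.1367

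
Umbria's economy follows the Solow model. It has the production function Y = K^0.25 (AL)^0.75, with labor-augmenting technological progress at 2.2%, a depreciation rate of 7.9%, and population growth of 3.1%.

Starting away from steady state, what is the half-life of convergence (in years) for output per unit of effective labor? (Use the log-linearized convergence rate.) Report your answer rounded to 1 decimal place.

about 7.0 years

Near the steady state the convergence rate is λ = (1 − α)(n + g + δ).
λ = (1 − 0.25) × 0.132 = 0.75 × 0.132 = 0.0990
Half-life = ln 2 / λ = 0.6931 / 0.0990 ≈ 7.00 years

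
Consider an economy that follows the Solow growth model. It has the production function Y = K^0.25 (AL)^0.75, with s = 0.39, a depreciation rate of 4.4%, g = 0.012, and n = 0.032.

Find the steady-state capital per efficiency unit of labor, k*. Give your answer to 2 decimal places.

Steady state requires s·f(k) = (n + g + δ)·k, i.e. s·k^α = (n + g + δ)·k.
Rearranging, k^(1−α) = s / (n + g + δ).
k^0.75 = 0.39 / (0.032 + 0.012 + 0.044) = 0.39 / 0.088 = 4.4318
k* = 4.4318^(1/0.75) ≈ 7.2796

k* ≈ 7.28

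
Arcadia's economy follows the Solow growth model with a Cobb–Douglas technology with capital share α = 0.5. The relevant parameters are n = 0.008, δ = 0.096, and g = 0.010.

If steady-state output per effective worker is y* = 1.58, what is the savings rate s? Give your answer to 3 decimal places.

s ≈ 0.180

At the steady state, Δk = 0, so s·k^α = (n + g + δ)·k.
Since y* = [s/(n + g + δ)]^(α/(1−α)), we have s/(n + g + δ) = (y*)^((1−α)/α) = 1.58^1 = 1.5800.
Therefore s = 1.5800 × (n + g + δ) = 1.5800 × 0.114 = 0.1801.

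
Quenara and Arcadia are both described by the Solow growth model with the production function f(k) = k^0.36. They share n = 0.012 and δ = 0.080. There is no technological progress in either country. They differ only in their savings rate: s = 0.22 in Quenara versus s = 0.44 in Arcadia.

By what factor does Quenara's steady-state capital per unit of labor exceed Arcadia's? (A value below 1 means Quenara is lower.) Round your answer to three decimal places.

Steady-state k* = [s/(n + δ)]^(1/(1−α)), so the ratio is [ (s_Q/(n + δ)_Q) / (s_A/(n + δ)_A) ]^1.5625.
s_Q/(n + δ)_Q = 0.22/0.092 = 2.3913; s_A/(n + δ)_A = 0.44/0.092 = 4.7826.
Ratio = (2.3913/4.7826)^1.5625 = 0.5000^1.5625 ≈ 0.3386

k*_Q / k*_A ≈ 0.339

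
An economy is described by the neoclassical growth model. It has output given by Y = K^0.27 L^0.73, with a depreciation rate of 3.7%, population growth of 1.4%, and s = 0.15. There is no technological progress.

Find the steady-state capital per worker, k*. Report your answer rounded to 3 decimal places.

Steady state requires s·f(k) = (n + δ)·k, i.e. s·k^α = (n + δ)·k.
Dividing both sides by k: k^(1−α) = s / (n + δ).
k^0.73 = 0.15 / (0.014 + 0.037) = 0.15 / 0.051 = 2.9412
k* = 2.9412^(1/0.73) ≈ 4.3834

k* = 4.383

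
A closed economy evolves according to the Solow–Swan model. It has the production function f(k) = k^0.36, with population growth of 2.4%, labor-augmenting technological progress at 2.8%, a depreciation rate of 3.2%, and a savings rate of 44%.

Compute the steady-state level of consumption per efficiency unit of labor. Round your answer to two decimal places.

c* = 1.42

At the steady state, Δk = 0, so s·k^α = (n + g + δ)·k.
Dividing both sides by k: k^(1−α) = s / (n + g + δ).
k^0.64 = 0.44 / (0.024 + 0.028 + 0.032) = 0.44 / 0.084 = 5.2381
k* = 5.2381^(1/0.64) ≈ 13.2956
y* = (k*)^α = 13.2956^0.36 ≈ 2.5383
c* = (1 − s)·y* = (1 − 0.44) × 2.5383 ≈ 1.4214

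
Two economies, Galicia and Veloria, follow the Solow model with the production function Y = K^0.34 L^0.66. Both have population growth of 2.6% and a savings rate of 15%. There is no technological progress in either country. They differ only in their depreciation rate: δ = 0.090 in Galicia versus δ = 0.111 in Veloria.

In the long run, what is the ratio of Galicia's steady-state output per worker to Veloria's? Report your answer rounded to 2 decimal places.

Steady-state y* = [s/(n + δ)]^(α/(1−α)), so the ratio is [ (s_G/(n + δ)_G) / (s_V/(n + δ)_V) ]^0.5152.
s_G/(n + δ)_G = 0.15/0.116 = 1.2931; s_V/(n + δ)_V = 0.15/0.137 = 1.0949.
Ratio = (1.2931/1.0949)^0.5152 = 1.1810^0.5152 ≈ 1.0895

ratio ≈ 1.09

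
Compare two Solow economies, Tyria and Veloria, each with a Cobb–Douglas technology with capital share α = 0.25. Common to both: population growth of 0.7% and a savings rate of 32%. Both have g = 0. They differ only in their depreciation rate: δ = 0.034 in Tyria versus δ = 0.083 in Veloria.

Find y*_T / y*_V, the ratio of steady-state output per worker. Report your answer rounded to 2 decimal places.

y*_T / y*_V ≈ 1.30

Steady-state y* = [s/(n + δ)]^(α/(1−α)), so the ratio is [ (s_T/(n + δ)_T) / (s_V/(n + δ)_V) ]^0.3333.
s_T/(n + δ)_T = 0.32/0.041 = 7.8049; s_V/(n + δ)_V = 0.32/0.090 = 3.5556.
Ratio = (7.8049/3.5556)^0.3333 = 2.1951^0.3333 ≈ 1.2996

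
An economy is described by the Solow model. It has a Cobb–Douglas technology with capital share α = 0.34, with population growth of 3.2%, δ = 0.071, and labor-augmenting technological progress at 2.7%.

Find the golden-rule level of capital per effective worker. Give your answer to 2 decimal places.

The golden rule sets f'(k) = n + g + δ, i.e. α·k^(α−1) = n + g + δ.
So k^(1−α) = α / (n + g + δ) = 0.34 / 0.130 = 2.6154.
k_gold = 2.6154^(1/0.66) ≈ 4.2917

k_gold ≈ 4.29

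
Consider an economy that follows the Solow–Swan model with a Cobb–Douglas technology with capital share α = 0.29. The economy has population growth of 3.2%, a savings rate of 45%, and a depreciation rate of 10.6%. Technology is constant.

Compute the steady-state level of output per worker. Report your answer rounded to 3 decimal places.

y* ≈ 1.621

In steady state, investment equals break-even investment: s·k^α = (n + δ)·k.
Dividing both sides by k: k^(1−α) = s / (n + δ).
k^0.71 = 0.45 / (0.032 + 0.106) = 0.45 / 0.138 = 3.2609
k* = 3.2609^(1/0.71) ≈ 5.2846
y* = (k*)^α = 5.2846^0.29 ≈ 1.6206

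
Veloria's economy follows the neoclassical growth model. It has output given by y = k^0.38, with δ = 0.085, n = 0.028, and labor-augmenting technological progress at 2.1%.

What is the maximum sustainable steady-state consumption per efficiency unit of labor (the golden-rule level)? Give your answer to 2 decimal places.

c_gold ≈ 1.17

At the golden rule, f'(k) = n + g + δ, so α·k^(α−1) = n + g + δ and k_gold = (α/(n + g + δ))^(1/(1−α)).
k_gold = (0.38/0.134)^(1/0.62) = 2.8358^1.6129 ≈ 5.3718
c_gold = f(k_gold) − (n + g + δ)·k_gold = 1.8943 − 0.134×5.3718 ≈ 1.1745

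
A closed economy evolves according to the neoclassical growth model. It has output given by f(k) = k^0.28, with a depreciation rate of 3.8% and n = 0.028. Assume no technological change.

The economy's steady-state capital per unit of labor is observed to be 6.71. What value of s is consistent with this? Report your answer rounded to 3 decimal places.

Steady state requires s·f(k) = (n + δ)·k, i.e. s·k^α = (n + δ)·k.
So s / (n + δ) = (k*)^(1−α) = 6.71^0.72 = 3.9377.
Therefore s = 3.9377 × (n + δ) = 3.9377 × 0.066 = 0.2599.

s ≈ 0.260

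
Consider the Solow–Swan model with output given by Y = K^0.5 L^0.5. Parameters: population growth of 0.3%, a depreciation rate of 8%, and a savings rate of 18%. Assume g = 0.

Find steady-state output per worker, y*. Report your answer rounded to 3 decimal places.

y* ≈ 2.169

In steady state, investment equals break-even investment: s·k^α = (n + δ)·k.
Dividing both sides by k: k^(1−α) = s / (n + δ).
k^0.5 = 0.18 / (0.003 + 0.080) = 0.18 / 0.083 = 2.1687
k* = 2.1687^(1/0.5) ≈ 4.7033
y* = (k*)^α = 4.7033^0.5 ≈ 2.1687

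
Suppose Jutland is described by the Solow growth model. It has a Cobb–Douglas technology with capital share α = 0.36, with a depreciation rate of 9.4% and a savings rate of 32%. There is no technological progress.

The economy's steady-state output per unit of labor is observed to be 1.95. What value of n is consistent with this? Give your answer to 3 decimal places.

In steady state, investment equals break-even investment: s·k^α = (n + δ)·k.
Since y* = [s/(n + δ)]^(α/(1−α)), we have s/(n + δ) = (y*)^((1−α)/α) = 1.95^1.7778 = 3.2781.
Therefore n + δ = s / 3.2781 = 0.32 / 3.2781 = 0.0976, so n = 0.0976 − 0.094 = 0.0036.

n ≈ 0.004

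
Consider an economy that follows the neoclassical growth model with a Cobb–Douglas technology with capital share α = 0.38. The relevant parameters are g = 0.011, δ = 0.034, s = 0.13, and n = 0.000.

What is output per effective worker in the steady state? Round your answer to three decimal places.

At the steady state, Δk = 0, so s·k^α = (n + g + δ)·k.
Rearranging, k^(1−α) = s / (n + g + δ).
k^0.62 = 0.13 / (0.000 + 0.011 + 0.034) = 0.13 / 0.045 = 2.8889
k* = 2.8889^(1/0.62) ≈ 5.5350
y* = (k*)^α = 5.5350^0.38 ≈ 1.9160

y* ≈ 1.916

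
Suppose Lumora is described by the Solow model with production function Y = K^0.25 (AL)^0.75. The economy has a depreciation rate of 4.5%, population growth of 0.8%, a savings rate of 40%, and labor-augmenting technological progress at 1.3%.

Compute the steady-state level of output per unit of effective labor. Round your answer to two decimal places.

y* ≈ 1.82

Steady state requires s·f(k) = (n + g + δ)·k, i.e. s·k^α = (n + g + δ)·k.
Dividing both sides by k: k^(1−α) = s / (n + g + δ).
k^0.75 = 0.40 / (0.008 + 0.013 + 0.045) = 0.40 / 0.066 = 6.0606
k* = 6.0606^(1/0.75) ≈ 11.0498
y* = (k*)^α = 11.0498^0.25 ≈ 1.8232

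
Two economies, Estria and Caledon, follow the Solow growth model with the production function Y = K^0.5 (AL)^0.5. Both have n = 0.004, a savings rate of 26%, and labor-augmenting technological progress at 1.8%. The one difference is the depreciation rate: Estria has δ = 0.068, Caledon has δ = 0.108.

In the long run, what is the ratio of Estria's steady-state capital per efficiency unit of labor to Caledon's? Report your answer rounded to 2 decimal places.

k*_E / k*_C ≈ 2.09

Steady-state k* = [s/(n + g + δ)]^(1/(1−α)), so the ratio is [ (s_E/(n + g + δ)_E) / (s_C/(n + g + δ)_C) ]^2.
s_E/(n + g + δ)_E = 0.26/0.090 = 2.8889; s_C/(n + g + δ)_C = 0.26/0.130 = 2.0000.
Ratio = (2.8889/2.0000)^2 = 1.4445^2 ≈ 2.0866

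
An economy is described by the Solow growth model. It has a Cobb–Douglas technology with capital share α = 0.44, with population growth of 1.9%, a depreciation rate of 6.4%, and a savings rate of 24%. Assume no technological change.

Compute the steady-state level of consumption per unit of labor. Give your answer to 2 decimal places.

In steady state, investment equals break-even investment: s·k^α = (n + δ)·k.
Rearranging, k^(1−α) = s / (n + δ).
k^0.56 = 0.24 / (0.019 + 0.064) = 0.24 / 0.083 = 2.8916
k* = 2.8916^(1/0.56) ≈ 6.6598
y* = (k*)^α = 6.6598^0.44 ≈ 2.3032
c* = (1 − s)·y* = (1 − 0.24) × 2.3032 ≈ 1.7504

c* ≈ 1.75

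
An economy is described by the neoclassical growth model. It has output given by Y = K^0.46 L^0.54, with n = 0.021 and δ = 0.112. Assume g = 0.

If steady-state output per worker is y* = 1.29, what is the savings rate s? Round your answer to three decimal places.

In steady state, investment equals break-even investment: s·k^α = (n + δ)·k.
Since y* = [s/(n + δ)]^(α/(1−α)), we have s/(n + δ) = (y*)^((1−α)/α) = 1.29^1.1739 = 1.3484.
Therefore s = 1.3484 × (n + δ) = 1.3484 × 0.133 = 0.1793.

s ≈ 0.179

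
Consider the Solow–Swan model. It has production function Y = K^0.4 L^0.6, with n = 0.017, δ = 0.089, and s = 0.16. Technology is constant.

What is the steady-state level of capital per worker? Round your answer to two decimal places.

k* = 1.99

Steady state requires s·f(k) = (n + δ)·k, i.e. s·k^α = (n + δ)·k.
Rearranging, k^(1−α) = s / (n + δ).
k^0.6 = 0.16 / (0.017 + 0.089) = 0.16 / 0.106 = 1.5094
k* = 1.5094^(1/0.6) ≈ 1.9861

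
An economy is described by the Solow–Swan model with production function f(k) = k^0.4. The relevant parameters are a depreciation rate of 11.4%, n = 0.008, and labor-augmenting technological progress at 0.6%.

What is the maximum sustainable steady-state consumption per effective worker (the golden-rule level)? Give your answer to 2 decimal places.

At the golden rule, f'(k) = n + g + δ, so α·k^(α−1) = n + g + δ and k_gold = (α/(n + g + δ))^(1/(1−α)).
k_gold = (0.4/0.128)^(1/0.6) = 3.1250^1.6667 ≈ 6.6798
c_gold = f(k_gold) − (n + g + δ)·k_gold = 2.1375 − 0.128×6.6798 ≈ 1.2825

c_gold ≈ 1.28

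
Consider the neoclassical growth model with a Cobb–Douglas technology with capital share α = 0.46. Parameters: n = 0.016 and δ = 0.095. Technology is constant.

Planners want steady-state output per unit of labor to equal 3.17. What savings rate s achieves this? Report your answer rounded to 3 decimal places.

s ≈ 0.430

In steady state, investment equals break-even investment: s·k^α = (n + δ)·k.
Since y* = [s/(n + δ)]^(α/(1−α)), we have s/(n + δ) = (y*)^((1−α)/α) = 3.17^1.1739 = 3.8743.
Therefore s = 3.8743 × (n + δ) = 3.8743 × 0.111 = 0.4300.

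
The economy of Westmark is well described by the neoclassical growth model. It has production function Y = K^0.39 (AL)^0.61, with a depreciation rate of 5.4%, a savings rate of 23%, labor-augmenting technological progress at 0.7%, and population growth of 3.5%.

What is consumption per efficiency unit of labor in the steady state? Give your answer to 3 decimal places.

c* ≈ 1.346

In steady state, investment equals break-even investment: s·k^α = (n + g + δ)·k.
Rearranging, k^(1−α) = s / (n + g + δ).
k^0.61 = 0.23 / (0.035 + 0.007 + 0.054) = 0.23 / 0.096 = 2.3958
k* = 2.3958^(1/0.61) ≈ 4.1884
y* = (k*)^α = 4.1884^0.39 ≈ 1.7482
c* = (1 − s)·y* = (1 − 0.23) × 1.7482 ≈ 1.3461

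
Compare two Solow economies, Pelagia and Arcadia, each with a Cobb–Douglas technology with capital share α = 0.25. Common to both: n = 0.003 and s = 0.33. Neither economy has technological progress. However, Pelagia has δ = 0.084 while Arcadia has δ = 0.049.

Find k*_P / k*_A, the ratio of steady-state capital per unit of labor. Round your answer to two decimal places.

Steady-state k* = [s/(n + δ)]^(1/(1−α)), so the ratio is [ (s_P/(n + δ)_P) / (s_A/(n + δ)_A) ]^1.3333.
s_P/(n + δ)_P = 0.33/0.087 = 3.7931; s_A/(n + δ)_A = 0.33/0.052 = 6.3462.
Ratio = (3.7931/6.3462)^1.3333 = 0.5977^1.3333 ≈ 0.5035

k*_P / k*_A ≈ 0.50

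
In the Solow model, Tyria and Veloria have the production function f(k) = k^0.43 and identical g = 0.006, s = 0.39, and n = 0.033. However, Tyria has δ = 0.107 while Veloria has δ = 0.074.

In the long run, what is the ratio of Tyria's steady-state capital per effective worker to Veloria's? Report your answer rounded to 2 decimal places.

k*_T / k*_V ≈ 0.64

Steady-state k* = [s/(n + g + δ)]^(1/(1−α)), so the ratio is [ (s_T/(n + g + δ)_T) / (s_V/(n + g + δ)_V) ]^1.7544.
s_T/(n + g + δ)_T = 0.39/0.146 = 2.6712; s_V/(n + g + δ)_V = 0.39/0.113 = 3.4513.
Ratio = (2.6712/3.4513)^1.7544 = 0.7740^1.7544 ≈ 0.6380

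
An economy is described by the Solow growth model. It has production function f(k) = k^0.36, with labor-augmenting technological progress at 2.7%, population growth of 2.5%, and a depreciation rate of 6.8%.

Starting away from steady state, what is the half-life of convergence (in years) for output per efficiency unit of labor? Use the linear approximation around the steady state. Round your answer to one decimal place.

Near the steady state the convergence rate is λ = (1 − α)(n + g + δ).
λ = (1 − 0.36) × 0.120 = 0.64 × 0.120 = 0.0768
Half-life = ln 2 / λ = 0.6931 / 0.0768 ≈ 9.02 years

about 9.0 years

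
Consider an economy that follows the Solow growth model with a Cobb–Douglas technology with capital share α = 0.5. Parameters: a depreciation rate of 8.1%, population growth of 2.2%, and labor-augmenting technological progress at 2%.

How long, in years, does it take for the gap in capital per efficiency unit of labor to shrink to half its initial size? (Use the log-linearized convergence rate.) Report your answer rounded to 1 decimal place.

Near the steady state the convergence rate is λ = (1 − α)(n + g + δ).
λ = (1 − 0.5) × 0.123 = 0.5 × 0.123 = 0.0615
Half-life = ln 2 / λ = 0.6931 / 0.0615 ≈ 11.27 years

half-life ≈ 11.3 years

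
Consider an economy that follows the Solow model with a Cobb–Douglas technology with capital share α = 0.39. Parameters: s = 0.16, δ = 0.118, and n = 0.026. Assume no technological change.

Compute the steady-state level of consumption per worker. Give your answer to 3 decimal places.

In steady state, investment equals break-even investment: s·k^α = (n + δ)·k.
Rearranging, k^(1−α) = s / (n + δ).
k^0.61 = 0.16 / (0.026 + 0.118) = 0.16 / 0.144 = 1.1111
k* = 1.1111^(1/0.61) ≈ 1.1885
y* = (k*)^α = 1.1885^0.39 ≈ 1.0697
c* = (1 − s)·y* = (1 − 0.16) × 1.0697 ≈ 0.8985

c* ≈ 0.899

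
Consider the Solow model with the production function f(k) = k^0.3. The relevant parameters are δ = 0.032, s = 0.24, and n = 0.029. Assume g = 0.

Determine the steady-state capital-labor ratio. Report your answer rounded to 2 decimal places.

k* ≈ 7.08

At the steady state, Δk = 0, so s·k^α = (n + δ)·k.
Rearranging, k^(1−α) = s / (n + δ).
k^0.7 = 0.24 / (0.029 + 0.032) = 0.24 / 0.061 = 3.9344
k* = 3.9344^(1/0.7) ≈ 7.0766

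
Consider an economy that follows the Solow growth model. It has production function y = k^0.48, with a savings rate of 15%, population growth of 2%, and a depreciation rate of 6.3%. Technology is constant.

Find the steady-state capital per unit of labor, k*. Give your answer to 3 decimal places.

k* = 3.121

At the steady state, Δk = 0, so s·k^α = (n + δ)·k.
Rearranging, k^(1−α) = s / (n + δ).
k^0.52 = 0.15 / (0.020 + 0.063) = 0.15 / 0.083 = 1.8072
k* = 1.8072^(1/0.52) ≈ 3.1206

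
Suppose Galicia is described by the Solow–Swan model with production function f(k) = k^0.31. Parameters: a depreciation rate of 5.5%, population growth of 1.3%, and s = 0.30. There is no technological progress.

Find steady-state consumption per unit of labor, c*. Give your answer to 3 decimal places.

Steady state requires s·f(k) = (n + δ)·k, i.e. s·k^α = (n + δ)·k.
Rearranging, k^(1−α) = s / (n + δ).
k^0.69 = 0.30 / (0.013 + 0.055) = 0.30 / 0.068 = 4.4118
k* = 4.4118^(1/0.69) ≈ 8.5946
y* = (k*)^α = 8.5946^0.31 ≈ 1.9481
c* = (1 − s)·y* = (1 − 0.30) × 1.9481 ≈ 1.3637

c* ≈ 1.364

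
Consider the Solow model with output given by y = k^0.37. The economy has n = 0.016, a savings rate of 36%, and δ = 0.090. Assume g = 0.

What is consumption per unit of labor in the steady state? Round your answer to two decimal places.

c* = 1.31

At the steady state, Δk = 0, so s·k^α = (n + δ)·k.
Rearranging, k^(1−α) = s / (n + δ).
k^0.63 = 0.36 / (0.016 + 0.090) = 0.36 / 0.106 = 3.3962
k* = 3.3962^(1/0.63) ≈ 6.9638
y* = (k*)^α = 6.9638^0.37 ≈ 2.0505
c* = (1 − s)·y* = (1 − 0.36) × 2.0505 ≈ 1.3123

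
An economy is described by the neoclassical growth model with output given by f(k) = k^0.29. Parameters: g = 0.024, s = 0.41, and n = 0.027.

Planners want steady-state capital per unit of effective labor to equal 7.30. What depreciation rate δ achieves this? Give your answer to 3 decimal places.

δ ≈ 0.049

Steady state requires s·f(k) = (n + g + δ)·k, i.e. s·k^α = (n + g + δ)·k.
So s / (n + g + δ) = (k*)^(1−α) = 7.30^0.71 = 4.1017.
Therefore n + g + δ = s / 4.1017 = 0.41 / 4.1017 = 0.1000, so δ = 0.1000 − 0.051 = 0.0490.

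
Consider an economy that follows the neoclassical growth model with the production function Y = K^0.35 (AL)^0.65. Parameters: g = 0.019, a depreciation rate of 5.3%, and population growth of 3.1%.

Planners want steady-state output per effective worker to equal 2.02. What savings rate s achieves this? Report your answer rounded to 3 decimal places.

s ≈ 0.380

At the steady state, Δk = 0, so s·k^α = (n + g + δ)·k.
Since y* = [s/(n + g + δ)]^(α/(1−α)), we have s/(n + g + δ) = (y*)^((1−α)/α) = 2.02^1.8571 = 3.6904.
Therefore s = 3.6904 × (n + g + δ) = 3.6904 × 0.103 = 0.3801.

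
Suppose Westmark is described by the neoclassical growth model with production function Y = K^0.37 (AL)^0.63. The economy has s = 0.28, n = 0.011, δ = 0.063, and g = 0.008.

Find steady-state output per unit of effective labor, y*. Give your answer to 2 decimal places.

At the steady state, Δk = 0, so s·k^α = (n + g + δ)·k.
Rearranging, k^(1−α) = s / (n + g + δ).
k^0.63 = 0.28 / (0.011 + 0.008 + 0.063) = 0.28 / 0.082 = 3.4146
k* = 3.4146^(1/0.63) ≈ 7.0238
y* = (k*)^α = 7.0238^0.37 ≈ 2.0570

y* = 2.06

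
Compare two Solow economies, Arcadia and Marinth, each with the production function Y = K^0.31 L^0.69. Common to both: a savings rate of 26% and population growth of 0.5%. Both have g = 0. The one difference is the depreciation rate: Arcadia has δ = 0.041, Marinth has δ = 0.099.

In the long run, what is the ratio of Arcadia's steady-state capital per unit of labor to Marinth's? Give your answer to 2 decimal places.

k*_A / k*_M ≈ 3.26

Steady-state k* = [s/(n + δ)]^(1/(1−α)), so the ratio is [ (s_A/(n + δ)_A) / (s_M/(n + δ)_M) ]^1.4493.
s_A/(n + δ)_A = 0.26/0.046 = 5.6522; s_M/(n + δ)_M = 0.26/0.104 = 2.5000.
Ratio = (5.6522/2.5000)^1.4493 = 2.2609^1.4493 ≈ 3.2618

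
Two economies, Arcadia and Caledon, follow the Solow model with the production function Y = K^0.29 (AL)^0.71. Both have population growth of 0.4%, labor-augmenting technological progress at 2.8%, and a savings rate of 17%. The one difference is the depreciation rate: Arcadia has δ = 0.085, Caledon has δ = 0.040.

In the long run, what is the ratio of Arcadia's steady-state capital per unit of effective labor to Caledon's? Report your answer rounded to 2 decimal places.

Steady-state k* = [s/(n + g + δ)]^(1/(1−α)), so the ratio is [ (s_A/(n + g + δ)_A) / (s_C/(n + g + δ)_C) ]^1.4085.
s_A/(n + g + δ)_A = 0.17/0.117 = 1.4530; s_C/(n + g + δ)_C = 0.17/0.072 = 2.3611.
Ratio = (1.4530/2.3611)^1.4085 = 0.6154^1.4085 ≈ 0.5047

k*_A / k*_C ≈ 0.50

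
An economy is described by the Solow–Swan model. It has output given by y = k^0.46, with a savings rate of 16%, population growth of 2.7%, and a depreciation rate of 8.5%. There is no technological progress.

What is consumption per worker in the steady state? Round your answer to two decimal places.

Steady state requires s·f(k) = (n + δ)·k, i.e. s·k^α = (n + δ)·k.
Rearranging, k^(1−α) = s / (n + δ).
k^0.54 = 0.16 / (0.027 + 0.085) = 0.16 / 0.112 = 1.4286
k* = 1.4286^(1/0.54) ≈ 1.9358
y* = (k*)^α = 1.9358^0.46 ≈ 1.3551
c* = (1 − s)·y* = (1 − 0.16) × 1.3551 ≈ 1.1383

c* ≈ 1.14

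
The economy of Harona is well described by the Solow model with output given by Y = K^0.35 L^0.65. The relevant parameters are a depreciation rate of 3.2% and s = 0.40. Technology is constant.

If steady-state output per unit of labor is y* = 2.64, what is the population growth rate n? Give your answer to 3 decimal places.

n ≈ 0.034

In steady state, investment equals break-even investment: s·k^α = (n + δ)·k.
Since y* = [s/(n + δ)]^(α/(1−α)), we have s/(n + δ) = (y*)^((1−α)/α) = 2.64^1.8571 = 6.0668.
Therefore n + δ = s / 6.0668 = 0.40 / 6.0668 = 0.0659, so n = 0.0659 − 0.032 = 0.0339.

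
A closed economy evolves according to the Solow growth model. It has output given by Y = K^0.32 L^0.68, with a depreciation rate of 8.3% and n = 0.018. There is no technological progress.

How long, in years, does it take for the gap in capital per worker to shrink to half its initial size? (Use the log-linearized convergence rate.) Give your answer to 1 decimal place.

half-life ≈ 10.1 years

Near the steady state the convergence rate is λ = (1 − α)(n + δ).
λ = (1 − 0.32) × 0.101 = 0.68 × 0.101 = 0.06868
Half-life = ln 2 / λ = 0.6931 / 0.06868 ≈ 10.09 years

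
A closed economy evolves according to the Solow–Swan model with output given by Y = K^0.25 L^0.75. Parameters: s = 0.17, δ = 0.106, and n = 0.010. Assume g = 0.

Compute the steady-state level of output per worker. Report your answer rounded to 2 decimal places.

At the steady state, Δk = 0, so s·k^α = (n + δ)·k.
Rearranging, k^(1−α) = s / (n + δ).
k^0.75 = 0.17 / (0.010 + 0.106) = 0.17 / 0.116 = 1.4655
k* = 1.4655^(1/0.75) ≈ 1.6646
y* = (k*)^α = 1.6646^0.25 ≈ 1.1359

y* = 1.14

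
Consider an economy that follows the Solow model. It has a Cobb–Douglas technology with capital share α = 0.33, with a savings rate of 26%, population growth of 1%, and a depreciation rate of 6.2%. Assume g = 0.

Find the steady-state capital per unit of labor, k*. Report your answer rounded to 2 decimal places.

k* ≈ 6.80

In steady state, investment equals break-even investment: s·k^α = (n + δ)·k.
Dividing both sides by k: k^(1−α) = s / (n + δ).
k^0.67 = 0.26 / (0.010 + 0.062) = 0.26 / 0.072 = 3.6111
k* = 3.6111^(1/0.67) ≈ 6.7967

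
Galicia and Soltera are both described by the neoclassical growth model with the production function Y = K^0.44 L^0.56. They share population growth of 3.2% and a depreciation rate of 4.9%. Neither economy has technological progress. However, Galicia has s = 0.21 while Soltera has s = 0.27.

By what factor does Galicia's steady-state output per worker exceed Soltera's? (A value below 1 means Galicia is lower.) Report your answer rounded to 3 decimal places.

y*_G / y*_S ≈ 0.821

Steady-state y* = [s/(n + δ)]^(α/(1−α)), so the ratio is [ (s_G/(n + δ)_G) / (s_S/(n + δ)_S) ]^0.7857.
s_G/(n + δ)_G = 0.21/0.081 = 2.5926; s_S/(n + δ)_S = 0.27/0.081 = 3.3333.
Ratio = (2.5926/3.3333)^0.7857 = 0.7778^0.7857 ≈ 0.8208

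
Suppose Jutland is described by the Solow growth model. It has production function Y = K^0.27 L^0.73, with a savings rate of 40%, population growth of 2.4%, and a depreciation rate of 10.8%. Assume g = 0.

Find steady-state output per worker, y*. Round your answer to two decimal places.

y* ≈ 1.51

In steady state, investment equals break-even investment: s·k^α = (n + δ)·k.
Rearranging, k^(1−α) = s / (n + δ).
k^0.73 = 0.40 / (0.024 + 0.108) = 0.40 / 0.132 = 3.0303
k* = 3.0303^(1/0.73) ≈ 4.5664
y* = (k*)^α = 4.5664^0.27 ≈ 1.5069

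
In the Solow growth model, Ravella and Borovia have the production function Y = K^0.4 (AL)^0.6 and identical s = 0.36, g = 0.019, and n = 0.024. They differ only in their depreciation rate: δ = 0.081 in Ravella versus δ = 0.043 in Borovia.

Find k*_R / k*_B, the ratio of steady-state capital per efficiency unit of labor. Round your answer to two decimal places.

Steady-state k* = [s/(n + g + δ)]^(1/(1−α)), so the ratio is [ (s_R/(n + g + δ)_R) / (s_B/(n + g + δ)_B) ]^1.6667.
s_R/(n + g + δ)_R = 0.36/0.124 = 2.9032; s_B/(n + g + δ)_B = 0.36/0.086 = 4.1860.
Ratio = (2.9032/4.1860)^1.6667 = 0.6935^1.6667 ≈ 0.5433

ratio ≈ 0.54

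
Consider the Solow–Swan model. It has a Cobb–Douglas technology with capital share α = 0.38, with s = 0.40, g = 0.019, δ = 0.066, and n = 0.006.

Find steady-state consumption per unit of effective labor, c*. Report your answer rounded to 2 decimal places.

c* ≈ 1.49

In steady state, investment equals break-even investment: s·k^α = (n + g + δ)·k.
Dividing both sides by k: k^(1−α) = s / (n + g + δ).
k^0.62 = 0.40 / (0.006 + 0.019 + 0.066) = 0.40 / 0.091 = 4.3956
k* = 4.3956^(1/0.62) ≈ 10.8925
y* = (k*)^α = 10.8925^0.38 ≈ 2.4780
c* = (1 − s)·y* = (1 − 0.40) × 2.4780 ≈ 1.4868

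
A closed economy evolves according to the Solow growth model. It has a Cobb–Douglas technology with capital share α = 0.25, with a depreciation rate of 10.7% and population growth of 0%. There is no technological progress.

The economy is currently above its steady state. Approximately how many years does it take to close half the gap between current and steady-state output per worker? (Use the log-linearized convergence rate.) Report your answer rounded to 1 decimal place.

about 8.6 years

Near the steady state the convergence rate is λ = (1 − α)(n + δ).
λ = (1 − 0.25) × 0.107 = 0.75 × 0.107 = 0.08025
Half-life = ln 2 / λ = 0.6931 / 0.08025 ≈ 8.64 years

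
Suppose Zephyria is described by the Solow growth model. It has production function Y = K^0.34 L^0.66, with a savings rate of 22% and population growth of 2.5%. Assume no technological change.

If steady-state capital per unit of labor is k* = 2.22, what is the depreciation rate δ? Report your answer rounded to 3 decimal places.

δ ≈ 0.105

Steady state requires s·f(k) = (n + δ)·k, i.e. s·k^α = (n + δ)·k.
So s / (n + δ) = (k*)^(1−α) = 2.22^0.66 = 1.6928.
Therefore n + δ = s / 1.6928 = 0.22 / 1.6928 = 0.1300, so δ = 0.1300 − 0.025 = 0.1050.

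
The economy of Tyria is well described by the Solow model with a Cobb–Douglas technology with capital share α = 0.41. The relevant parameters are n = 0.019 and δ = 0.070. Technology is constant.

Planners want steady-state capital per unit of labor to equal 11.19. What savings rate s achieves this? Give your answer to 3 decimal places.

In steady state, investment equals break-even investment: s·k^α = (n + δ)·k.
So s / (n + δ) = (k*)^(1−α) = 11.19^0.59 = 4.1573.
Therefore s = 4.1573 × (n + δ) = 4.1573 × 0.089 = 0.3700.

s ≈ 0.370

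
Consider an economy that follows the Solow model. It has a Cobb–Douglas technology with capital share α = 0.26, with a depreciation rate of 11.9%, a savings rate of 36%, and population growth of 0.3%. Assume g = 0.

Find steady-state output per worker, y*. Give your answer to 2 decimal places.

At the steady state, Δk = 0, so s·k^α = (n + δ)·k.
Dividing both sides by k: k^(1−α) = s / (n + δ).
k^0.74 = 0.36 / (0.003 + 0.119) = 0.36 / 0.122 = 2.9508
k* = 2.9508^(1/0.74) ≈ 4.3157
y* = (k*)^α = 4.3157^0.26 ≈ 1.4626

y* ≈ 1.46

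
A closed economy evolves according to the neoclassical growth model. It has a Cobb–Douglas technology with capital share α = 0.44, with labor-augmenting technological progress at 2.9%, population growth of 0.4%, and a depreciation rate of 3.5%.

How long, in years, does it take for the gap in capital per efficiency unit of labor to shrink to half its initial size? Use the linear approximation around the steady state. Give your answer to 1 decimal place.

half-life ≈ 18.2 years

Near the steady state the convergence rate is λ = (1 − α)(n + g + δ).
λ = (1 − 0.44) × 0.068 = 0.56 × 0.068 = 0.03808
Half-life = ln 2 / λ = 0.6931 / 0.03808 ≈ 18.20 years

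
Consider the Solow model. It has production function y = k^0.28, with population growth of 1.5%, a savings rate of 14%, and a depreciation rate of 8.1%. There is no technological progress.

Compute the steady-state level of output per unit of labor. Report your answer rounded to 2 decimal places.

y* ≈ 1.16

Steady state requires s·f(k) = (n + δ)·k, i.e. s·k^α = (n + δ)·k.
Rearranging, k^(1−α) = s / (n + δ).
k^0.72 = 0.14 / (0.015 + 0.081) = 0.14 / 0.096 = 1.4583
k* = 1.4583^(1/0.72) ≈ 1.6887
y* = (k*)^α = 1.6887^0.28 ≈ 1.1580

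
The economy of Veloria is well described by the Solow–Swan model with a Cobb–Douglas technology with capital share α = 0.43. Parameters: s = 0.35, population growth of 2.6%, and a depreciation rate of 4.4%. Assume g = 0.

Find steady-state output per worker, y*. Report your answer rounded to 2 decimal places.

y* = 3.37

In steady state, investment equals break-even investment: s·k^α = (n + δ)·k.
Rearranging, k^(1−α) = s / (n + δ).
k^0.57 = 0.35 / (0.026 + 0.044) = 0.35 / 0.070 = 5.0000
k* = 5.0000^(1/0.57) ≈ 16.8369
y* = (k*)^α = 16.8369^0.43 ≈ 3.3674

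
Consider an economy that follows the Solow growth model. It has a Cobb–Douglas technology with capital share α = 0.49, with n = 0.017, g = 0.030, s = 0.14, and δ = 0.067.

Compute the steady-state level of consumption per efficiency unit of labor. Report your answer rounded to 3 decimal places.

c* = 1.048

At the steady state, Δk = 0, so s·k^α = (n + g + δ)·k.
Dividing both sides by k: k^(1−α) = s / (n + g + δ).
k^0.51 = 0.14 / (0.017 + 0.030 + 0.067) = 0.14 / 0.114 = 1.2281
k* = 1.2281^(1/0.51) ≈ 1.4961
y* = (k*)^α = 1.4961^0.49 ≈ 1.2182
c* = (1 − s)·y* = (1 − 0.14) × 1.2182 ≈ 1.0477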